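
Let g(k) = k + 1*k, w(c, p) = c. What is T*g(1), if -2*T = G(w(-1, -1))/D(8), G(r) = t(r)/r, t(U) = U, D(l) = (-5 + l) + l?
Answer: -1/11 ≈ -0.090909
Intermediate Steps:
D(l) = -5 + 2*l
g(k) = 2*k (g(k) = k + k = 2*k)
G(r) = 1 (G(r) = r/r = 1)
T = -1/22 (T = -1/(2*(-5 + 2*8)) = -1/(2*(-5 + 16)) = -1/(2*11) = -½*1/11 = -1/22 ≈ -0.045455)
T*g(1) = -1/11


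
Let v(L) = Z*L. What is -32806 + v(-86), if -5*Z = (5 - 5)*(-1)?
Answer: -32806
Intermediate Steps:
Z = 0 (Z = -(5 - 5)*(-1)/5 = -0*(-1) = -1/5*0 = 0)
v(L) = 0 (v(L) = 0*L = 0)
-32806 + v(-86) = -32806 + 0 = -32806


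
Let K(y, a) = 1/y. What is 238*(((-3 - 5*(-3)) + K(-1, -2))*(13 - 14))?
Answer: -2618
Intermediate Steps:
238*(((-3 - 5*(-3)) + K(-1, -2))*(13 - 14)) = 238*(((-3 - 5*(-3)) + 1/(-1))*(13 - 14)) = 238*(((-3 + 15) - 1)*(-1)) = 238*((12 - 1)*(-1)) = 238*(11*(-1)) = 238*(-11) = -2618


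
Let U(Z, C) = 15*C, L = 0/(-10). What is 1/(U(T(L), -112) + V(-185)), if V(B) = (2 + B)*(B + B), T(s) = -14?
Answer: 1/66030 ≈ 1.5145e-5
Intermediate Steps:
L = 0 (L = 0*(-⅒) = 0)
V(B) = 2*B*(2 + B) (V(B) = (2 + B)*(2*B) = 2*B*(2 + B))
1/(U(T(L), -112) + V(-185)) = 1/(15*(-112) + 2*(-185)*(2 - 185)) = 1/(-1680 + 2*(-185)*(-183)) = 1/(-1680 + 67710) = 1/66030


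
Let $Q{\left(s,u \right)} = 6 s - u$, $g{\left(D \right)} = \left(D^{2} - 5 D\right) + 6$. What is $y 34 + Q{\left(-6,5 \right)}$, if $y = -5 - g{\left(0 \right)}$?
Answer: $-415$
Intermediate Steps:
$g{\left(D \right)} = 6 + D^{2} - 5 D$
$Q{\left(s,u \right)} = - u + 6 s$
$y = -11$ ($y = -5 - \left(6 + 0^{2} - 0\right) = -5 - \left(6 + 0 + 0\right) = -5 - 6 = -11$)
$y 34 + Q{\left(-6,5 \right)} = \left(-11\right) 34 + \left(\left(-1\right) 5 + 6 \left(-6\right)\right) = -374 - 41 = -415$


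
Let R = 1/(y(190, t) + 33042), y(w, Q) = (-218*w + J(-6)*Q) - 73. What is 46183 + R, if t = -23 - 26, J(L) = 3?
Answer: 397081433/8598 ≈ 46183.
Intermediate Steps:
t = -49
y(w, Q) = -73 - 218*w + 3*Q (y(w, Q) = (-218*w + 3*Q) - 73 = -73 - 218*w + 3*Q)
R = -1/8598 (R = 1/((-73 - 218*190 + 3*(-49)) + 33042) = 1/((-73 - 41420 - 147) + 33042) = 1/(-41640 + 33042) = 1/(-8598) = -1/8598 ≈ -0.00011631)
46183 + R = 46183 - 1/8598 = 397081433/8598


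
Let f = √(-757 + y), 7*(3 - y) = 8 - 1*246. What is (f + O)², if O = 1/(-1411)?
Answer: (1 - 16932*I*√5)²/1990921 ≈ -720.0 - 0.038034*I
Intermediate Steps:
y = 37 (y = 3 - (8 - 1*246)/7 = 3 - (8 - 246)/7 = 3 - ⅐*(-238) = 3 + 34 = 37)
f = 12*I*√5 (f = √(-757 + 37) = √(-720) = 12*I*√5 ≈ 26.833*I)
O = -1/1411 ≈ -0.00070872
(f + O)² = (12*I*√5 - 1/1411)² = (-1/1411 + 12*I*√5)²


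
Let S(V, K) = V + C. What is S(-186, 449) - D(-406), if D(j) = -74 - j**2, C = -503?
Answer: 164221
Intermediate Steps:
S(V, K) = -503 + V (S(V, K) = V - 503 = -503 + V)
S(-186, 449) - D(-406) = (-503 - 186) - (-74 - 1*(-406)**2) = -689 - (-74 - 1*164836) = -689 - (-74 - 164836) = -689 - 1*(-164910) = -689 + 164910 = 164221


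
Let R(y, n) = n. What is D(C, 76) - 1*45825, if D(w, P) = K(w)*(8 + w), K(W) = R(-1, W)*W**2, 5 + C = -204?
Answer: 1834949304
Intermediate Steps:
C = -209 (C = -5 - 204 = -209)
K(W) = W**3 (K(W) = W*W**2 = W**3)
D(w, P) = w**3*(8 + w)
D(C, 76) - 1*45825 = (-209)**3*(8 - 209) - 1*45825 = -9129329*(-201) - 45825 = 1834995129 - 45825 = 1834949304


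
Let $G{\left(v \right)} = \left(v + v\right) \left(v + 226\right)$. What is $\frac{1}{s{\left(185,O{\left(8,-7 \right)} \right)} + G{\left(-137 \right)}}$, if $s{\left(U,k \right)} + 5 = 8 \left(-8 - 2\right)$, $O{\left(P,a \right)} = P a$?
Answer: $- \frac{1}{24471} \approx -4.0865 \cdot 10^{-5}$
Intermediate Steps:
$s{\left(U,k \right)} = -85$ ($s{\left(U,k \right)} = -5 + 8 \left(-8 - 2\right) = -5 + 8 \left(-10\right) = -5 - 80 = -85$)
$G{\left(v \right)} = 2 v \left(226 + v\right)$
$\frac{1}{s{\left(185,O{\left(8,-7 \right)} \right)} + G{\left(-137 \right)}} = \frac{1}{-85 + 2 \left(-137\right) \left(226 - 137\right)} = \frac{1}{-85 + 2 \left(-137\right) 89} = \frac{1}{-85 - 24386} = \frac{1}{-24471} = - \frac{1}{24471}$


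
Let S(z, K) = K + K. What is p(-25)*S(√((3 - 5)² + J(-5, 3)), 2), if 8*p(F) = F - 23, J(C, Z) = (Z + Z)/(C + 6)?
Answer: -24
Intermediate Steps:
J(C, Z) = 2*Z/(6 + C) (J(C, Z) = (2*Z)/(6 + C) = 2*Z/(6 + C))
S(z, K) = 2*K
p(F) = -23/8 + F/8 (p(F) = (F - 23)/8 = (-23 + F)/8 = -23/8 + F/8)
p(-25)*S(√((3 - 5)² + J(-5, 3)), 2) = (-23/8 + (⅛)*(-25))*(2*2) = (-23/8 - 25/8)*4 = -6*4 = -24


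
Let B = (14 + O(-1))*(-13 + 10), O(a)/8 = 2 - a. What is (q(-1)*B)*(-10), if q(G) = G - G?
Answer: 0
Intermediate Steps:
O(a) = 16 - 8*a (O(a) = 8*(2 - a) = 16 - 8*a)
q(G) = 0
B = -114 (B = (14 + (16 - 8*(-1)))*(-13 + 10) = (14 + (16 + 8))*(-3) = (14 + 24)*(-3) = 38*(-3) = -114)
(q(-1)*B)*(-10) = (0*(-114))*(-10) = 0*(-10) = 0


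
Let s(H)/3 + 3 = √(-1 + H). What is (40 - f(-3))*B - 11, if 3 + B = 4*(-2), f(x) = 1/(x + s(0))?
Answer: -23045/51 - 11*I/51 ≈ -451.86 - 0.21569*I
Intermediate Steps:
s(H) = -9 + 3*√(-1 + H)
f(x) = 1/(-9 + x + 3*I) (f(x) = 1/(x + (-9 + 3*√(-1 + 0))) = 1/(x + (-9 + 3*√(-1))) = 1/(x + (-9 + 3*I)) = 1/(-9 + x + 3*I))
B = -11 (B = -3 + 4*(-2) = -3 - 8 = -11)
(40 - f(-3))*B - 11 = (40 - 1/(-9 - 3 + 3*I))*(-11) - 11 = (40 - 1/(-12 + 3*I))*(-11) - 11 = (40 - (-12 - 3*I)/153)*(-11) - 11 = (-440 + 11*(-12 - 3*I)/153) - 11 = -451 + 11*(-12 - 3*I)/153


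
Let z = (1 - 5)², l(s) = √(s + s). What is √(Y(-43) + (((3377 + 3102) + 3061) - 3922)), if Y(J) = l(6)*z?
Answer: √(5618 + 32*√3) ≈ 75.322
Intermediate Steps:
l(s) = √2*√s (l(s) = √(2*s) = √2*√s)
z = 16 (z = (-4)² = 16)
Y(J) = 32*√3 (Y(J) = (√2*√6)*16 = (2*√3)*16 = 32*√3)
√(Y(-43) + (((3377 + 3102) + 3061) - 3922)) = √(32*√3 + (((3377 + 3102) + 3061) - 3922)) = √(32*√3 + ((6479 + 3061) - 3922)) = √(32*√3 + (9540 - 3922)) = √(32*√3 + 5618) = √(5618 + 32*√3)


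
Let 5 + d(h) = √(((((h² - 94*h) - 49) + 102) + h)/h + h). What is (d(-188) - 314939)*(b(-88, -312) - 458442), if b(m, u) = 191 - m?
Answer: 144295687872 - 2290815*I*√165863/94 ≈ 1.443e+11 - 9.9252e+6*I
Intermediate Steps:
d(h) = -5 + √(h + (53 + h² - 93*h)/h) (d(h) = -5 + √(((((h² - 94*h) - 49) + 102) + h)/h + h) = -5 + √((((-49 + h² - 94*h) + 102) + h)/h + h) = -5 + √(((53 + h² - 94*h) + h)/h + h) = -5 + √((53 + h² - 93*h)/h + h) = -5 + √(h + (53 + h² - 93*h)/h))
(d(-188) - 314939)*(b(-88, -312) - 458442) = ((-5 + √(-93 + 2*(-188) + 53/(-188))) - 314939)*((191 - 1*(-88)) - 458442) = ((-5 + √(-93 - 376 + 53*(-1/188))) - 314939)*((191 + 88) - 458442) = ((-5 + √(-93 - 376 - 53/188)) - 314939)*(279 - 458442) = ((-5 + √(-88225/188)) - 314939)*(-458163) = ((-5 + 5*I*√165863/94) - 314939)*(-458163) = (-314944 + 5*I*√165863/94)*(-458163) = 144295687872 - 2290815*I*√165863/94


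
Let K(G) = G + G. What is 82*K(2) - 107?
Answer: 221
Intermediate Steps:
K(G) = 2*G
82*K(2) - 107 = 82*(2*2) - 107 = 82*4 - 107 = 328 - 107 = 221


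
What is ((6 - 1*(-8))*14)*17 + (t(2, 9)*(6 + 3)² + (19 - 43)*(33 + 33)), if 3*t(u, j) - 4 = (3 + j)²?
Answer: 5744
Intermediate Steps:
t(u, j) = 4/3 + (3 + j)²/3
((6 - 1*(-8))*14)*17 + (t(2, 9)*(6 + 3)² + (19 - 43)*(33 + 33)) = ((6 - 1*(-8))*14)*17 + ((4/3 + (3 + 9)²/3)*(6 + 3)² + (19 - 43)*(33 + 33)) = ((6 + 8)*14)*17 + ((4/3 + (⅓)*12²)*9² - 24*66) = (14*14)*17 + ((4/3 + (⅓)*144)*81 - 1584) = 196*17 + ((4/3 + 48)*81 - 1584) = 3332 + ((148/3)*81 - 1584) = 3332 + (3996 - 1584) = 3332 + 2412 = 5744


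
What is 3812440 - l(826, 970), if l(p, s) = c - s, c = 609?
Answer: 3812801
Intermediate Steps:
l(p, s) = 609 - s
3812440 - l(826, 970) = 3812440 - (609 - 1*970) = 3812440 - (609 - 970) = 3812440 - 1*(-361) = 3812440 + 361 = 3812801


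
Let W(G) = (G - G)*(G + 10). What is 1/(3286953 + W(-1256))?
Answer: 1/3286953 ≈ 3.0423e-7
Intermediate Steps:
W(G) = 0 (W(G) = 0*(10 + G) = 0)
1/(3286953 + W(-1256)) = 1/(3286953 + 0) = 1/3286953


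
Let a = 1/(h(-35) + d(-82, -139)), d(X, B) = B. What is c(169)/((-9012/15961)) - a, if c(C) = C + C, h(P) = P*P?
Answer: -244115890/407793 ≈ -598.63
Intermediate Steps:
h(P) = P**2
c(C) = 2*C
a = 1/1086 (a = 1/((-35)**2 - 139) = 1/(1225 - 139) = 1/1086 ≈ 0.00092081)
c(169)/((-9012/15961)) - a = (2*169)/((-9012/15961)) - 1*1/1086 = 338/((-9012*1/15961)) - 1/1086 = 338/(-9012/15961) - 1/1086 = 338*(-15961/9012) - 1/1086 = -2697409/4506 - 1/1086 = -244115890/407793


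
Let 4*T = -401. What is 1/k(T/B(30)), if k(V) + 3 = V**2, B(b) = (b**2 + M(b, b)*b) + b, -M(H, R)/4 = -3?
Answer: -26625600/79715999 ≈ -0.33401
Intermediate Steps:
T = -401/4 (T = (1/4)*(-401) = -401/4 ≈ -100.25)
M(H, R) = 12 (M(H, R) = -4*(-3) = 12)
B(b) = b**2 + 13*b (B(b) = (b**2 + 12*b) + b = b**2 + 13*b)
k(V) = -3 + V**2
1/k(T/B(30)) = 1/(-3 + (-401*1/(30*(13 + 30))/4)**2) = 1/(-3 + (-401/(4*(30*43)))**2) = 1/(-3 + (-401/4/1290)**2) = 1/(-3 + (-401/4*1/1290)**2) = 1/(-3 + (-401/5160)**2) = 1/(-3 + 160801/26625600) = 1/(-79715999/26625600) = -26625600/79715999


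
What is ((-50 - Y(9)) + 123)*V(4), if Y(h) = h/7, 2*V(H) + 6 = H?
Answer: -502/7 ≈ -71.714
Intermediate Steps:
V(H) = -3 + H/2
Y(h) = h/7 (Y(h) = h*(⅐) = h/7)
((-50 - Y(9)) + 123)*V(4) = ((-50 - 9/7) + 123)*(-3 + (½)*4) = ((-50 - 1*9/7) + 123)*(-3 + 2) = ((-50 - 9/7) + 123)*(-1) = (-359/7 + 123)*(-1) = (502/7)*(-1) = -502/7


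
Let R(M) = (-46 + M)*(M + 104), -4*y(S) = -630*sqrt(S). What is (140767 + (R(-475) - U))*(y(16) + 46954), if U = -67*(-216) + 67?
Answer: 15203992096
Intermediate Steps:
y(S) = 315*sqrt(S)/2 (y(S) = -(-315)*sqrt(S)/2 = 315*sqrt(S)/2)
R(M) = (-46 + M)*(104 + M)
U = 14539 (U = 14472 + 67 = 14539)
(140767 + (R(-475) - U))*(y(16) + 46954) = (140767 + ((-4784 + (-475)**2 + 58*(-475)) - 1*14539))*(315*sqrt(16)/2 + 46954) = (140767 + ((-4784 + 225625 - 27550) - 14539))*((315/2)*4 + 46954) = (140767 + (193291 - 14539))*(630 + 46954) = (140767 + 178752)*47584 = 319519*47584 = 15203992096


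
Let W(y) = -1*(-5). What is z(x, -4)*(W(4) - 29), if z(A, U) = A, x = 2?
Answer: -48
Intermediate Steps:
W(y) = 5
z(x, -4)*(W(4) - 29) = 2*(5 - 29) = 2*(-24) = -48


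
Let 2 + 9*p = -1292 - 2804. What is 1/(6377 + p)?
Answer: 3/17765 ≈ 0.00016887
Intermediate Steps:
p = -1366/3 (p = -2/9 + (-1292 - 2804)/9 = -2/9 + (1/9)*(-4096) = -2/9 - 4096/9 = -1366/3 ≈ -455.33)
1/(6377 + p) = 1/(6377 - 1366/3) = 1/(17765/3) = 3/17765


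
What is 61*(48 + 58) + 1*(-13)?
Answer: 6453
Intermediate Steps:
61*(48 + 58) + 1*(-13) = 61*106 - 13 = 6466 - 13 = 6453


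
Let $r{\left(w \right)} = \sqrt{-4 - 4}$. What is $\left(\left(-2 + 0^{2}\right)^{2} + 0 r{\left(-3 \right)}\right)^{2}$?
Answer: $16$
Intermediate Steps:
$r{\left(w \right)} = 2 i \sqrt{2}$ ($r{\left(w \right)} = \sqrt{-8} = 2 i \sqrt{2}$)
$\left(\left(-2 + 0^{2}\right)^{2} + 0 r{\left(-3 \right)}\right)^{2} = \left(\left(-2 + 0^{2}\right)^{2} + 0 \cdot 2 i \sqrt{2}\right)^{2} = \left(\left(-2 + 0\right)^{2} + 0\right)^{2} = \left(\left(-2\right)^{2} + 0\right)^{2} = \left(4 + 0\right)^{2} = 4^{2} = 16$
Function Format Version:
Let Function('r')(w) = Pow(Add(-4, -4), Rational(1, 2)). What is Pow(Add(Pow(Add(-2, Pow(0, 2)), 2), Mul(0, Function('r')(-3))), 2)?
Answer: 16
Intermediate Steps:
Function('r')(w) = Mul(2, I, Pow(2, Rational(1, 2))) (Function('r')(w) = Pow(-8, Rational(1, 2)) = Mul(2, I, Pow(2, Rational(1, 2))))
Pow(Add(Pow(Add(-2, Pow(0, 2)), 2), Mul(0, Function('r')(-3))), 2) = Pow(Add(Pow(Add(-2, Pow(0, 2)), 2), Mul(0, Mul(2, I, Pow(2, Rational(1, 2))))), 2) = Pow(Add(Pow(Add(-2, 0), 2), 0), 2) = Pow(Add(Pow(-2, 2), 0), 2) = Pow(Add(4, 0), 2) = Pow(4, 2) = 16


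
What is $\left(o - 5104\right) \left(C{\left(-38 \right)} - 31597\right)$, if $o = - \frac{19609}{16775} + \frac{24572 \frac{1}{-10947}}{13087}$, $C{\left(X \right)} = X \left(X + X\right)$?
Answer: $\frac{352229679575702380109}{2403243350475} \approx 1.4656 \cdot 10^{8}$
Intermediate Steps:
$C{\left(X \right)} = 2 X^{2}$ ($C{\left(X \right)} = X 2 X = 2 X^{2}$)
$o = - \frac{2809663990201}{2403243350475}$ ($o = \left(-19609\right) \frac{1}{16775} + 24572 \left(- \frac{1}{10947}\right) \frac{1}{13087} = - \frac{19609}{16775} - \frac{24572}{143263389} = - \frac{2809663990201}{2403243350475} \approx -1.1691$)
$\left(o - 5104\right) \left(C{\left(-38 \right)} - 31597\right) = \left(- \frac{2809663990201}{2403243350475} - 5104\right) \left(2 \left(-38\right)^{2} - 31597\right) = - \frac{12268963724814601 \left(2 \cdot 1444 - 31597\right)}{2403243350475} = - \frac{12268963724814601 \left(2888 - 31597\right)}{2403243350475} = \left(- \frac{12268963724814601}{2403243350475}\right) \left(-28709\right) = \frac{352229679575702380109}{2403243350475}$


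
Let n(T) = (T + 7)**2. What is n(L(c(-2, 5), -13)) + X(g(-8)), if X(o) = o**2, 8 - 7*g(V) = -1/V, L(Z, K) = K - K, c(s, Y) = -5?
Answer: 3217/64 ≈ 50.266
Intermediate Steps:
L(Z, K) = 0
g(V) = 8/7 + 1/(7*V) (g(V) = 8/7 - (-1)/(7*V) = 8/7 + 1/(7*V))
n(T) = (7 + T)**2
n(L(c(-2, 5), -13)) + X(g(-8)) = (7 + 0)**2 + ((1/7)*(1 + 8*(-8))/(-8))**2 = 7**2 + ((1/7)*(-1/8)*(1 - 64))**2 = 49 + ((1/7)*(-1/8)*(-63))**2 = 49 + (9/8)**2 = 49 + 81/64 = 3217/64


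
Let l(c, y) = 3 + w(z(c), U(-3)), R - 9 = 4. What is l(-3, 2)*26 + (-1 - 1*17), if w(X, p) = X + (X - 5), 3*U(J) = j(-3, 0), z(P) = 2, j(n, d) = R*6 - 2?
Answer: 34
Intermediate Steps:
R = 13 (R = 9 + 4 = 13)
j(n, d) = 76 (j(n, d) = 13*6 - 2 = 78 - 2 = 76)
U(J) = 76/3 (U(J) = (⅓)*76 = 76/3)
w(X, p) = -5 + 2*X (w(X, p) = X + (-5 + X) = -5 + 2*X)
l(c, y) = 2 (l(c, y) = 3 + (-5 + 2*2) = 3 + (-5 + 4) = 3 - 1 = 2)
l(-3, 2)*26 + (-1 - 1*17) = 2*26 + (-1 - 1*17) = 52 + (-1 - 17) = 52 - 18 = 34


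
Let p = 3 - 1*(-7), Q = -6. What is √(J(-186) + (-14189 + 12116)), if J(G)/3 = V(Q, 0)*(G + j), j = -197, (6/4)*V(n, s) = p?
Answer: I*√9733 ≈ 98.656*I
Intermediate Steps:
p = 10 (p = 3 + 7 = 10)
V(n, s) = 20/3 (V(n, s) = (⅔)*10 = 20/3)
J(G) = -3940 + 20*G (J(G) = 3*(20*(G - 197)/3) = 3*(20*(-197 + G)/3) = 3*(-3940/3 + 20*G/3) = -3940 + 20*G)
√(J(-186) + (-14189 + 12116)) = √((-3940 + 20*(-186)) + (-14189 + 12116)) = √((-3940 - 3720) - 2073) = √(-7660 - 2073) = √(-9733) = I*√9733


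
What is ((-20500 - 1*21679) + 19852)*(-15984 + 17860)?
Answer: -41885452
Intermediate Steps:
((-20500 - 1*21679) + 19852)*(-15984 + 17860) = ((-20500 - 21679) + 19852)*1876 = (-42179 + 19852)*1876 = -22327*1876 = -41885452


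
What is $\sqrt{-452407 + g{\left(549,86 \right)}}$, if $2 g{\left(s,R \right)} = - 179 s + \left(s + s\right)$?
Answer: $\frac{i \sqrt{2003974}}{2} \approx 707.81 i$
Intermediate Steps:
$g{\left(s,R \right)} = - \frac{177 s}{2}$ ($g{\left(s,R \right)} = \frac{- 179 s + \left(s + s\right)}{2} = \frac{- 179 s + 2 s}{2} = \frac{\left(-177\right) s}{2} = - \frac{177 s}{2}$)
$\sqrt{-452407 + g{\left(549,86 \right)}} = \sqrt{-452407 - \frac{97173}{2}} = \sqrt{- \frac{1001987}{2}} = \frac{i \sqrt{2003974}}{2}$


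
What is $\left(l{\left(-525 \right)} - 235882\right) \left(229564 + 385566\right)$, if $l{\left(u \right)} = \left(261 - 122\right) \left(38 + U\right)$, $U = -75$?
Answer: $-148261708250$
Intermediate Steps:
$l{\left(u \right)} = -5143$ ($l{\left(u \right)} = \left(261 - 122\right) \left(38 - 75\right) = 139 \left(-37\right) = -5143$)
$\left(l{\left(-525 \right)} - 235882\right) \left(229564 + 385566\right) = \left(-5143 - 235882\right) \left(229564 + 385566\right) = \left(-241025\right) 615130 = -148261708250$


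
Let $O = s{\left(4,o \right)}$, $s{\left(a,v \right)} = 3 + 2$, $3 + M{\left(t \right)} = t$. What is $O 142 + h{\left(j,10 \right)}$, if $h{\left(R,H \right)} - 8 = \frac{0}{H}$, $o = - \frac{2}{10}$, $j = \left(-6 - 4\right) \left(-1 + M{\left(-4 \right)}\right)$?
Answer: $718$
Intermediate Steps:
$M{\left(t \right)} = -3 + t$
$j = 80$ ($j = \left(-6 - 4\right) \left(-1 - 7\right) = - 10 \left(-1 - 7\right) = \left(-10\right) \left(-8\right) = 80$)
$o = - \frac{1}{5}$ ($o = \left(-2\right) \frac{1}{10} = - \frac{1}{5} \approx -0.2$)
$h{\left(R,H \right)} = 8$ ($h{\left(R,H \right)} = 8 + \frac{0}{H} = 8 + 0 = 8$)
$s{\left(a,v \right)} = 5$
$O = 5$
$O 142 + h{\left(j,10 \right)} = 5 \cdot 142 + 8 = 710 + 8 = 718$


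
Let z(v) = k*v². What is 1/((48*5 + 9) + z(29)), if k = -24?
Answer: -1/19935 ≈ -5.0163e-5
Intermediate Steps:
z(v) = -24*v²
1/((48*5 + 9) + z(29)) = 1/((48*5 + 9) - 24*29²) = 1/((240 + 9) - 24*841) = 1/(249 - 20184) = 1/(-19935) = -1/19935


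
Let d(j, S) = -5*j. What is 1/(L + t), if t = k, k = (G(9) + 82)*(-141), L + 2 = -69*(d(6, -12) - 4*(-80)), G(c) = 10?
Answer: -1/32984 ≈ -3.0318e-5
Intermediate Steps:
L = -20012 (L = -2 - 69*(-5*6 - 4*(-80)) = -2 - 69*(-30 + 320) = -2 - 69*290 = -2 - 20010 = -20012)
k = -12972 (k = (10 + 82)*(-141) = 92*(-141) = -12972)
t = -12972
1/(L + t) = 1/(-20012 - 12972) = 1/(-32984) = -1/32984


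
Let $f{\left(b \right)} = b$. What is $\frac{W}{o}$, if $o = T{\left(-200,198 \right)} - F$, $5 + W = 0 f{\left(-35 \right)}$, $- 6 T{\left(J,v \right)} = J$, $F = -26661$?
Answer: $- \frac{15}{80083} \approx -0.00018731$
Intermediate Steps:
$T{\left(J,v \right)} = - \frac{J}{6}$
$W = -5$ ($W = -5 + 0 \left(-35\right) = -5 + 0 = -5$)
$o = \frac{80083}{3}$ ($o = \left(- \frac{1}{6}\right) \left(-200\right) - -26661 = \frac{100}{3} + 26661 = \frac{80083}{3} \approx 26694.0$)
$\frac{W}{o} = - \frac{5}{\frac{80083}{3}} = \left(-5\right) \frac{3}{80083} = - \frac{15}{80083}$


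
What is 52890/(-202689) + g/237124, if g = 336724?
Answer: 4642396873/4005202203 ≈ 1.1591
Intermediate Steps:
52890/(-202689) + g/237124 = 52890/(-202689) + 336724/237124 = 52890*(-1/202689) + 336724*(1/237124) = -17630/67563 + 84181/59281 = 4642396873/4005202203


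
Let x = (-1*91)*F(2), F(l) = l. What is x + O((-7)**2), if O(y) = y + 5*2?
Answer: -123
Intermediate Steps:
O(y) = 10 + y (O(y) = y + 10 = 10 + y)
x = -182 (x = -1*91*2 = -91*2 = -182)
x + O((-7)**2) = -182 + (10 + (-7)**2) = -182 + (10 + 49) = -182 + 59 = -123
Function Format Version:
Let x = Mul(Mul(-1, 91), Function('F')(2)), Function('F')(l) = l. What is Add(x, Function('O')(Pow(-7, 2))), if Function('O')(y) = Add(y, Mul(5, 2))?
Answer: -123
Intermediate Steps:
Function('O')(y) = Add(10, y) (Function('O')(y) = Add(y, 10) = Add(10, y))
x = -182 (x = Mul(Mul(-1, 91), 2) = Mul(-91, 2) = -182)
Add(x, Function('O')(Pow(-7, 2))) = Add(-182, Add(10, Pow(-7, 2))) = Add(-182, Add(10, 49)) = Add(-182, 59) = -123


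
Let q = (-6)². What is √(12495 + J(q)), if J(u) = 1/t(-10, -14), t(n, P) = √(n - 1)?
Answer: √(1511895 - 11*I*√11)/11 ≈ 111.78 - 0.0013487*I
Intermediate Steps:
t(n, P) = √(-1 + n)
q = 36
J(u) = -I*√11/11 (J(u) = 1/(√(-1 - 10)) = 1/(√(-11)) = 1/(I*√11) = -I*√11/11)
√(12495 + J(q)) = √(12495 - I*√11/11)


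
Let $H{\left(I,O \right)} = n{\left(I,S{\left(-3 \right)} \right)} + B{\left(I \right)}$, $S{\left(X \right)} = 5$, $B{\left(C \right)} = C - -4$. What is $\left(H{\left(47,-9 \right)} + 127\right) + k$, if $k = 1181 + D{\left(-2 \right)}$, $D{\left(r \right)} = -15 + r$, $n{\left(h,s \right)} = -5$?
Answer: $1337$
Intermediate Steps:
$B{\left(C \right)} = 4 + C$ ($B{\left(C \right)} = C + 4 = 4 + C$)
$H{\left(I,O \right)} = -1 + I$ ($H{\left(I,O \right)} = -5 + \left(4 + I\right) = -1 + I$)
$k = 1164$ ($k = 1181 - 17 = 1164$)
$\left(H{\left(47,-9 \right)} + 127\right) + k = \left(\left(-1 + 47\right) + 127\right) + 1164 = \left(46 + 127\right) + 1164 = 173 + 1164 = 1337$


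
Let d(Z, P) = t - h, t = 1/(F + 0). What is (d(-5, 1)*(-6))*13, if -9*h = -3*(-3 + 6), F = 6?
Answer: 65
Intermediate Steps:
t = 1/6 (t = 1/(6 + 0) = 1/6 ≈ 0.16667)
h = 1 (h = -(-1)*(-3 + 6)/3 = -(-1)*3/3 = -1/9*(-9) = 1)
d(Z, P) = -5/6 (d(Z, P) = 1/6 - 1*1 = 1/6 - 1 = -5/6)
(d(-5, 1)*(-6))*13 = -5/6*(-6)*13 = 5*13 = 65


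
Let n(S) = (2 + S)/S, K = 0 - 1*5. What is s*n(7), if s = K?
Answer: -45/7 ≈ -6.4286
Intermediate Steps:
K = -5 (K = 0 - 5 = -5)
s = -5
n(S) = (2 + S)/S
s*n(7) = -5*(2 + 7)/7 = -5*9/7 = -45/7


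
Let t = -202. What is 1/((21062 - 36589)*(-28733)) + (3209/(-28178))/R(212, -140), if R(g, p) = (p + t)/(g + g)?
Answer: 151755386492033/1074842438085729 ≈ 0.14119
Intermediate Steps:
R(g, p) = (-202 + p)/(2*g) (R(g, p) = (p - 202)/(g + g) = (-202 + p)/((2*g)) = (-202 + p)*(1/(2*g)) = (-202 + p)/(2*g))
1/((21062 - 36589)*(-28733)) + (3209/(-28178))/R(212, -140) = 1/((21062 - 36589)*(-28733)) + (3209/(-28178))/(((½)*(-202 - 140)/212)) = -1/28733/(-15527) + (3209*(-1/28178))/(((½)*(1/212)*(-342))) = -1/15527*(-1/28733) - 3209/(28178*(-171/212)) = 1/446137291 - 3209/28178*(-212/171) = 1/446137291 + 340154/2409219 = 151755386492033/1074842438085729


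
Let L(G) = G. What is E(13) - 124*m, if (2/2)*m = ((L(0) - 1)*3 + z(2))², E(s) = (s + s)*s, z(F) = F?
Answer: 214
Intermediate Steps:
E(s) = 2*s² (E(s) = (2*s)*s = 2*s²)
m = 1 (m = ((0 - 1)*3 + 2)² = (-1*3 + 2)² = (-3 + 2)² = (-1)² = 1)
E(13) - 124*m = 2*13² - 124*1 = 2*169 - 124 = 338 - 124 = 214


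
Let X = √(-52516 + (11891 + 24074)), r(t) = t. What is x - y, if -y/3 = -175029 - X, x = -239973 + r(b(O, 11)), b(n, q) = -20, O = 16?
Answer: -765080 - 9*I*√1839 ≈ -7.6508e+5 - 385.95*I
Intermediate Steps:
X = 3*I*√1839 (X = √(-52516 + 35965) = √(-16551) = 3*I*√1839 ≈ 128.65*I)
x = -239993 (x = -239973 - 20 = -239993)
y = 525087 + 9*I*√1839 (y = -3*(-175029 - 3*I*√1839) = 525087 + 9*I*√1839 ≈ 5.2509e+5 + 385.95*I)
x - y = -239993 - (525087 + 9*I*√1839) = -239993 + (-525087 - 9*I*√1839) = -765080 - 9*I*√1839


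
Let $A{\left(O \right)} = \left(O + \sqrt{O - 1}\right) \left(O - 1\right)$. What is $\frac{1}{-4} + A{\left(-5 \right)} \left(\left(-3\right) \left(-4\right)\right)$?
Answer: $\frac{1439}{4} - 72 i \sqrt{6} \approx 359.75 - 176.36 i$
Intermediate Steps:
$A{\left(O \right)} = \left(-1 + O\right) \left(O + \sqrt{-1 + O}\right)$ ($A{\left(O \right)} = \left(O + \sqrt{-1 + O}\right) \left(-1 + O\right) = \left(-1 + O\right) \left(O + \sqrt{-1 + O}\right)$)
$\frac{1}{-4} + A{\left(-5 \right)} \left(\left(-3\right) \left(-4\right)\right) = \frac{1}{-4} + \left(\left(-5\right)^{2} - -5 - \sqrt{-1 - 5} - 5 \sqrt{-1 - 5}\right) \left(\left(-3\right) \left(-4\right)\right) = - \frac{1}{4} + \left(25 + 5 - \sqrt{-6} - 5 \sqrt{-6}\right) 12 = - \frac{1}{4} + \left(25 + 5 - i \sqrt{6} - 5 i \sqrt{6}\right) 12 = - \frac{1}{4} + \left(30 - 6 i \sqrt{6}\right) 12 = - \frac{1}{4} + \left(360 - 72 i \sqrt{6}\right) = \frac{1439}{4} - 72 i \sqrt{6}$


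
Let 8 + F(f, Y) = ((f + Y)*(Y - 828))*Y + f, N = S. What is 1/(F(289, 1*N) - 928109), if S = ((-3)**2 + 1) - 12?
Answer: -1/451408 ≈ -2.2153e-6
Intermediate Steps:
S = -2 (S = (9 + 1) - 12 = 10 - 12 = -2)
N = -2
F(f, Y) = -8 + f + Y*(-828 + Y)*(Y + f) (F(f, Y) = -8 + (((f + Y)*(Y - 828))*Y + f) = -8 + (((Y + f)*(-828 + Y))*Y + f) = -8 + (((-828 + Y)*(Y + f))*Y + f) = -8 + (Y*(-828 + Y)*(Y + f) + f) = -8 + (f + Y*(-828 + Y)*(Y + f)) = -8 + f + Y*(-828 + Y)*(Y + f))
1/(F(289, 1*N) - 928109) = 1/((-8 + 289 + (1*(-2))**3 - 828*(1*(-2))**2 + 289*(1*(-2))**2 - 828*1*(-2)*289) - 928109) = 1/((-8 + 289 + (-2)**3 - 828*(-2)**2 + 289*(-2)**2 - 828*(-2)*289) - 928109) = 1/((-8 + 289 - 8 - 828*4 + 289*4 + 478584) - 928109) = 1/((-8 + 289 - 8 - 3312 + 1156 + 478584) - 928109) = 1/(476701 - 928109) = 1/(-451408) = -1/451408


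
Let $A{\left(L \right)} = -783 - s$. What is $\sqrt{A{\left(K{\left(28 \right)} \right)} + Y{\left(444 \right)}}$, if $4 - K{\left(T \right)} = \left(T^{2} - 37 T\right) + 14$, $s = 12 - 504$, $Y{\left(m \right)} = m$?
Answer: $3 \sqrt{17} \approx 12.369$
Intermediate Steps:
$s = -492$ ($s = 12 - 504 = -492$)
$K{\left(T \right)} = -10 - T^{2} + 37 T$ ($K{\left(T \right)} = 4 - \left(\left(T^{2} - 37 T\right) + 14\right) = 4 - \left(14 + T^{2} - 37 T\right) = -10 - T^{2} + 37 T$)
$A{\left(L \right)} = -291$ ($A{\left(L \right)} = -783 - -492 = -783 + 492 = -291$)
$\sqrt{A{\left(K{\left(28 \right)} \right)} + Y{\left(444 \right)}} = \sqrt{-291 + 444} = \sqrt{153} = 3 \sqrt{17}$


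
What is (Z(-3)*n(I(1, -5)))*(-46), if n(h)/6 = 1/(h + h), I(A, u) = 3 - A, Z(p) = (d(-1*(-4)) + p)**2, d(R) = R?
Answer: -69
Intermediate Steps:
Z(p) = (4 + p)**2 (Z(p) = (-1*(-4) + p)**2 = (4 + p)**2)
n(h) = 3/h (n(h) = 6/(h + h) = 6/((2*h)) = 6*(1/(2*h)) = 3/h)
(Z(-3)*n(I(1, -5)))*(-46) = ((4 - 3)**2*(3/(3 - 1*1)))*(-46) = (1**2*(3/(3 - 1)))*(-46) = (1*(3/2))*(-46) = (3/2)*(-46) = -69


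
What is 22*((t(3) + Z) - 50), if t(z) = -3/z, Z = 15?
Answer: -792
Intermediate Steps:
22*((t(3) + Z) - 50) = 22*((-3/3 + 15) - 50) = 22*((-3*⅓ + 15) - 50) = 22*((-1 + 15) - 50) = 22*(14 - 50) = 22*(-36) = -792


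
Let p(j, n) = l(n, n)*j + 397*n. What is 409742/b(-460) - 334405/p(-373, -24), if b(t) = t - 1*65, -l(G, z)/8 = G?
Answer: -1574882963/2028600 ≈ -776.34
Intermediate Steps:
l(G, z) = -8*G
p(j, n) = 397*n - 8*j*n (p(j, n) = (-8*n)*j + 397*n = -8*j*n + 397*n = 397*n - 8*j*n)
b(t) = -65 + t (b(t) = t - 65 = -65 + t)
409742/b(-460) - 334405/p(-373, -24) = 409742/(-65 - 460) - 334405*(-1/(24*(397 - 8*(-373)))) = 409742/(-525) - 334405*(-1/(24*(397 + 2984))) = 409742*(-1/525) - 334405/((-24*3381)) = -409742/525 - 334405/(-81144) = -409742/525 - 334405*(-1/81144) = -409742/525 + 334405/81144 = -1574882963/2028600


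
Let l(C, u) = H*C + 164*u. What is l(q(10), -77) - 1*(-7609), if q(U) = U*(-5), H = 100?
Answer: -10019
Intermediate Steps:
q(U) = -5*U
l(C, u) = 100*C + 164*u
l(q(10), -77) - 1*(-7609) = (100*(-5*10) + 164*(-77)) - 1*(-7609) = (100*(-50) - 12628) + 7609 = (-5000 - 12628) + 7609 = -17628 + 7609 = -10019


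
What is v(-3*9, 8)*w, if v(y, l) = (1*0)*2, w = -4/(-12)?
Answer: 0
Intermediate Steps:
w = ⅓ (w = -4*(-1/12) = ⅓ ≈ 0.33333)
v(y, l) = 0 (v(y, l) = 0*2 = 0)
v(-3*9, 8)*w = 0*(⅓) = 0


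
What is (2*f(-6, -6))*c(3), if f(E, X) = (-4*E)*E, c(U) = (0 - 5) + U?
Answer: 576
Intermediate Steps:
c(U) = -5 + U
f(E, X) = -4*E²
(2*f(-6, -6))*c(3) = (2*(-4*(-6)²))*(-5 + 3) = (2*(-4*36))*(-2) = (2*(-144))*(-2) = -288*(-2) = 576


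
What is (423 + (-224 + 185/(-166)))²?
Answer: 1079056801/27556 ≈ 39159.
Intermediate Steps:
(423 + (-224 + 185/(-166)))² = (423 + (-224 + 185*(-1/166)))² = (423 + (-224 - 185/166))² = (423 - 37369/166)² = (32849/166)² = 1079056801/27556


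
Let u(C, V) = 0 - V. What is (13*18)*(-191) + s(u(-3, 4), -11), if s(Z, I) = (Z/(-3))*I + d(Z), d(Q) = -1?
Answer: -134129/3 ≈ -44710.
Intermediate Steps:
u(C, V) = -V
s(Z, I) = -1 - I*Z/3 (s(Z, I) = (Z/(-3))*I - 1 = (-Z/3)*I - 1 = -I*Z/3 - 1 = -1 - I*Z/3)
(13*18)*(-191) + s(u(-3, 4), -11) = (13*18)*(-191) + (-1 - 1/3*(-11)*(-1*4)) = 234*(-191) + (-1 - 1/3*(-11)*(-4)) = -44694 + (-1 - 44/3) = -44694 - 47/3 = -134129/3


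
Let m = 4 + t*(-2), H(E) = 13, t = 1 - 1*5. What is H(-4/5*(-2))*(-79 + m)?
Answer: -871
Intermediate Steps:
t = -4 (t = 1 - 5 = -4)
m = 12 (m = 4 - 4*(-2) = 4 + 8 = 12)
H(-4/5*(-2))*(-79 + m) = 13*(-79 + 12) = 13*(-67) = -871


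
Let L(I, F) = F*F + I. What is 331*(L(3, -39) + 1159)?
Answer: 888073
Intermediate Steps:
L(I, F) = I + F² (L(I, F) = F² + I = I + F²)
331*(L(3, -39) + 1159) = 331*((3 + (-39)²) + 1159) = 331*((3 + 1521) + 1159) = 331*(1524 + 1159) = 331*2683 = 888073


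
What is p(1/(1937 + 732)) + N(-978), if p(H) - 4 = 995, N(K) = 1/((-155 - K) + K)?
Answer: 154844/155 ≈ 998.99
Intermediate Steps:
N(K) = -1/155 (N(K) = 1/(-155) = -1/155)
p(H) = 999 (p(H) = 4 + 995 = 999)
p(1/(1937 + 732)) + N(-978) = 999 - 1/155 = 154844/155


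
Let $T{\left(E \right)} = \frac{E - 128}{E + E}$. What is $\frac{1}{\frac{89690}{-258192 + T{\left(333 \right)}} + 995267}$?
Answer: $\frac{171955667}{171141741094549} \approx 1.0048 \cdot 10^{-6}$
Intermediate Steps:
$T{\left(E \right)} = \frac{-128 + E}{2 E}$
$\frac{1}{\frac{89690}{-258192 + T{\left(333 \right)}} + 995267} = \frac{1}{\frac{89690}{-258192 + \frac{-128 + 333}{2 \cdot 333}} + 995267} = \frac{1}{\frac{89690}{-258192 + \frac{1}{2} \cdot \frac{1}{333} \cdot 205} + 995267} = \frac{1}{\frac{89690}{-258192 + \frac{205}{666}} + 995267} = \frac{1}{\frac{89690}{- \frac{171955667}{666}} + 995267} = \frac{1}{89690 \left(- \frac{666}{171955667}\right) + 995267} = \frac{1}{- \frac{59733540}{171955667} + 995267} = \frac{1}{\frac{171141741094549}{171955667}} = \frac{171955667}{171141741094549}$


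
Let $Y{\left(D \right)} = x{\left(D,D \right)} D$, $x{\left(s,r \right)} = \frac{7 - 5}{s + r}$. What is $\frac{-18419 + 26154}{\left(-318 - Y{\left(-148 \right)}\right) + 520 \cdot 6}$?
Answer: $\frac{7735}{2801} \approx 2.7615$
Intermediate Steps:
$x{\left(s,r \right)} = \frac{2}{r + s}$
$Y{\left(D \right)} = 1$ ($Y{\left(D \right)} = \frac{2}{D + D} D = \frac{2}{2 D} D = 2 \frac{1}{2 D} D = \frac{D}{D} = 1$)
$\frac{-18419 + 26154}{\left(-318 - Y{\left(-148 \right)}\right) + 520 \cdot 6} = \frac{-18419 + 26154}{\left(-318 - 1\right) + 520 \cdot 6} = \frac{7735}{\left(-318 - 1\right) + 3120} = \frac{7735}{-319 + 3120} = \frac{7735}{2801}$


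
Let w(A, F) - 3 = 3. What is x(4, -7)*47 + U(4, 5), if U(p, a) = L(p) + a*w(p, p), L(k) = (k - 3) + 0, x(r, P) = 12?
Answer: 595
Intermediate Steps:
L(k) = -3 + k (L(k) = (-3 + k) + 0 = -3 + k)
w(A, F) = 6 (w(A, F) = 3 + 3 = 6)
U(p, a) = -3 + p + 6*a (U(p, a) = (-3 + p) + a*6 = (-3 + p) + 6*a = -3 + p + 6*a)
x(4, -7)*47 + U(4, 5) = 12*47 + (-3 + 4 + 6*5) = 564 + (-3 + 4 + 30) = 564 + 31 = 595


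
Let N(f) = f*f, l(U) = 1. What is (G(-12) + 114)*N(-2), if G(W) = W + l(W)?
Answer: 412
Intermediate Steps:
N(f) = f**2
G(W) = 1 + W (G(W) = W + 1 = 1 + W)
(G(-12) + 114)*N(-2) = ((1 - 12) + 114)*(-2)**2 = (-11 + 114)*4 = 103*4 = 412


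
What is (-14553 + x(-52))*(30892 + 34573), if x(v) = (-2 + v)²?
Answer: -761816205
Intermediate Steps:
(-14553 + x(-52))*(30892 + 34573) = (-14553 + (-2 - 52)²)*(30892 + 34573) = (-14553 + (-54)²)*65465 = (-14553 + 2916)*65465 = -11637*65465 = -761816205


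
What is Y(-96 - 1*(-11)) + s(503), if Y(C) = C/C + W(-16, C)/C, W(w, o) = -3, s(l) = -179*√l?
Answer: 88/85 - 179*√503 ≈ -4013.5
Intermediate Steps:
Y(C) = 1 - 3/C (Y(C) = C/C - 3/C = 1 - 3/C)
Y(-96 - 1*(-11)) + s(503) = (-3 + (-96 - 1*(-11)))/(-96 - 1*(-11)) - 179*√503 = (-3 + (-96 + 11))/(-96 + 11) - 179*√503 = (-3 - 85)/(-85) - 179*√503 = -1/85*(-88) - 179*√503 = 88/85 - 179*√503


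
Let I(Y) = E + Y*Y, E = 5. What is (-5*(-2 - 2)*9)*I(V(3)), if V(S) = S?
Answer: 2520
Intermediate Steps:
I(Y) = 5 + Y² (I(Y) = 5 + Y*Y = 5 + Y²)
(-5*(-2 - 2)*9)*I(V(3)) = (-5*(-2 - 2)*9)*(5 + 3²) = (-5*(-4)*9)*(5 + 9) = (20*9)*14 = 180*14 = 2520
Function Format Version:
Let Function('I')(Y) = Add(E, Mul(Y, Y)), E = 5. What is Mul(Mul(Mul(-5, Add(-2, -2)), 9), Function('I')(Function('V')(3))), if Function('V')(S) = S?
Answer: 2520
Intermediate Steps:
Function('I')(Y) = Add(5, Pow(Y, 2)) (Function('I')(Y) = Add(5, Mul(Y, Y)) = Add(5, Pow(Y, 2)))
Mul(Mul(Mul(-5, Add(-2, -2)), 9), Function('I')(Function('V')(3))) = Mul(Mul(Mul(-5, Add(-2, -2)), 9), Add(5, Pow(3, 2))) = Mul(Mul(Mul(-5, -4), 9), Add(5, 9)) = Mul(Mul(20, 9), 14) = Mul(180, 14) = 2520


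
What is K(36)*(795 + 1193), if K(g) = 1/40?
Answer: 497/10 ≈ 49.700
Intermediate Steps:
K(g) = 1/40
K(36)*(795 + 1193) = (795 + 1193)/40 = (1/40)*1988 = 497/10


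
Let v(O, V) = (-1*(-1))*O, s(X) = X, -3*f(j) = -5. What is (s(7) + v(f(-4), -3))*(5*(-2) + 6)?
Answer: -104/3 ≈ -34.667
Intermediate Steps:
f(j) = 5/3 (f(j) = -⅓*(-5) = 5/3)
v(O, V) = O (v(O, V) = 1*O = O)
(s(7) + v(f(-4), -3))*(5*(-2) + 6) = (7 + 5/3)*(5*(-2) + 6) = 26*(-10 + 6)/3 = (26/3)*(-4) = -104/3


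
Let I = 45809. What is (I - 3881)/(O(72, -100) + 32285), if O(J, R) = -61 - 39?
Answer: 41928/32185 ≈ 1.3027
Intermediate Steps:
O(J, R) = -100
(I - 3881)/(O(72, -100) + 32285) = (45809 - 3881)/(-100 + 32285) = 41928/32185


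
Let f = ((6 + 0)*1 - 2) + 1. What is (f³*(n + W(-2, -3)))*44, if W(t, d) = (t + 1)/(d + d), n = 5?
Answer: 85250/3 ≈ 28417.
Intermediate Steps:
W(t, d) = (1 + t)/(2*d) (W(t, d) = (1 + t)/((2*d)) = (1 + t)*(1/(2*d)) = (1 + t)/(2*d))
f = 5 (f = (6*1 - 2) + 1 = (6 - 2) + 1 = 4 + 1 = 5)
(f³*(n + W(-2, -3)))*44 = (5³*(5 + (½)*(1 - 2)/(-3)))*44 = (125*(5 + (½)*(-⅓)*(-1)))*44 = (125*(5 + ⅙))*44 = (125*(31/6))*44 = (3875/6)*44 = 85250/3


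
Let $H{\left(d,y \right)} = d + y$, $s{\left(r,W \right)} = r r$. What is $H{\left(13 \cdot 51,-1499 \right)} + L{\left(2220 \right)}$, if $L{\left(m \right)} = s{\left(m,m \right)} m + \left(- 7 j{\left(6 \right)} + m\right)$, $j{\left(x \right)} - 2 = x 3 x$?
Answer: $10941048614$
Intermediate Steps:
$s{\left(r,W \right)} = r^{2}$
$j{\left(x \right)} = 2 + 3 x^{2}$ ($j{\left(x \right)} = 2 + x 3 x = 2 + 3 x x = 2 + 3 x^{2}$)
$L{\left(m \right)} = -770 + m + m^{3}$ ($L{\left(m \right)} = m^{2} m + \left(- 7 \left(2 + 3 \cdot 6^{2}\right) + m\right) = m^{3} + \left(- 7 \left(2 + 3 \cdot 36\right) + m\right) = m^{3} + \left(- 7 \left(2 + 108\right) + m\right) = m^{3} + \left(\left(-7\right) 110 + m\right) = m^{3} + \left(-770 + m\right) = -770 + m + m^{3}$)
$H{\left(13 \cdot 51,-1499 \right)} + L{\left(2220 \right)} = \left(13 \cdot 51 - 1499\right) + \left(-770 + 2220 + 2220^{3}\right) = \left(663 - 1499\right) + \left(-770 + 2220 + 10941048000\right) = -836 + 10941049450 = 10941048614$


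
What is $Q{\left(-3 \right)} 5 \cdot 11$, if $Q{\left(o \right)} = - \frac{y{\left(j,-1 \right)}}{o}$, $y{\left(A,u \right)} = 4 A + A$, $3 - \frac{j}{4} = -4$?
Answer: $\frac{7700}{3} \approx 2566.7$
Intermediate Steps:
$j = 28$ ($j = 12 - -16 = 12 + 16 = 28$)
$y{\left(A,u \right)} = 5 A$
$Q{\left(o \right)} = - \frac{140}{o}$ ($Q{\left(o \right)} = - \frac{5 \cdot 28}{o} = - \frac{140}{o}$)
$Q{\left(-3 \right)} 5 \cdot 11 = - \frac{140}{-3} \cdot 5 \cdot 11 = \left(-140\right) \left(- \frac{1}{3}\right) 5 \cdot 11 = \frac{140}{3} \cdot 5 \cdot 11 = \frac{700}{3} \cdot 11 = \frac{7700}{3}$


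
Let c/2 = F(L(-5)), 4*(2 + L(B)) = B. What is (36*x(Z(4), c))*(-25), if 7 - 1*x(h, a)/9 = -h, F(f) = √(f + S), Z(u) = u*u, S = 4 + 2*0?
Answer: -186300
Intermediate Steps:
S = 4 (S = 4 + 0 = 4)
L(B) = -2 + B/4
Z(u) = u²
F(f) = √(4 + f) (F(f) = √(f + 4) = √(4 + f))
c = √3 (c = 2*√(4 + (-2 + (¼)*(-5))) = 2*√(4 + (-2 - 5/4)) = 2*√(4 - 13/4) = 2*√(¾) = 2*(√3/2) = √3 ≈ 1.7320)
x(h, a) = 63 + 9*h (x(h, a) = 63 - (-9)*h = 63 + 9*h)
(36*x(Z(4), c))*(-25) = (36*(63 + 9*4²))*(-25) = (36*(63 + 9*16))*(-25) = (36*(63 + 144))*(-25) = (36*207)*(-25) = 7452*(-25) = -186300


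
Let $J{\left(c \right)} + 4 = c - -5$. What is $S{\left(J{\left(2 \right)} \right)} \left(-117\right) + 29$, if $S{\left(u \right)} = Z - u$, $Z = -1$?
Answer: $497$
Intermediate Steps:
$J{\left(c \right)} = 1 + c$ ($J{\left(c \right)} = -4 + \left(c - -5\right) = -4 + \left(c + 5\right) = -4 + \left(5 + c\right) = 1 + c$)
$S{\left(u \right)} = -1 - u$
$S{\left(J{\left(2 \right)} \right)} \left(-117\right) + 29 = \left(-1 - \left(1 + 2\right)\right) \left(-117\right) + 29 = \left(-1 - 3\right) \left(-117\right) + 29 = \left(-4\right) \left(-117\right) + 29 = 468 + 29 = 497$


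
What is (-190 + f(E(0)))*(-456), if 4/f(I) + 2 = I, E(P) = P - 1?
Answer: 87248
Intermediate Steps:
E(P) = -1 + P
f(I) = 4/(-2 + I)
(-190 + f(E(0)))*(-456) = (-190 + 4/(-2 + (-1 + 0)))*(-456) = (-190 + 4/(-2 - 1))*(-456) = (-190 + 4/(-3))*(-456) = (-190 + 4*(-1/3))*(-456) = (-190 - 4/3)*(-456) = -574/3*(-456) = 87248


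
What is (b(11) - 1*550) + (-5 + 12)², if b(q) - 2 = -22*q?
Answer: -741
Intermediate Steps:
b(q) = 2 - 22*q
(b(11) - 1*550) + (-5 + 12)² = ((2 - 22*11) - 1*550) + (-5 + 12)² = ((2 - 242) - 550) + 7² = (-240 - 550) + 49 = -790 + 49 = -741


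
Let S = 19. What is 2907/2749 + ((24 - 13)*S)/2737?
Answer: 8531000/7524013 ≈ 1.1338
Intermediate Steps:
2907/2749 + ((24 - 13)*S)/2737 = 2907/2749 + ((24 - 13)*19)/2737 = 2907*(1/2749) + (11*19)*(1/2737) = 2907/2749 + 209*(1/2737) = 2907/2749 + 209/2737 = 8531000/7524013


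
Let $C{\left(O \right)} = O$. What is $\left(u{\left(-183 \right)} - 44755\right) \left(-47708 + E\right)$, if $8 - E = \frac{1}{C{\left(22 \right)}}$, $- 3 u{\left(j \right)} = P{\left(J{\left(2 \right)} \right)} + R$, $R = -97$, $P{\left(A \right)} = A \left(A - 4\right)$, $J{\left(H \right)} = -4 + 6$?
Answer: $\frac{70395917882}{33} \approx 2.1332 \cdot 10^{9}$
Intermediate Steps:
$J{\left(H \right)} = 2$
$P{\left(A \right)} = A \left(-4 + A\right)$
$u{\left(j \right)} = \frac{101}{3}$ ($u{\left(j \right)} = - \frac{2 \left(-4 + 2\right) - 97}{3} = - \frac{2 \left(-2\right) - 97}{3} = - \frac{-4 - 97}{3} = \left(- \frac{1}{3}\right) \left(-101\right) = \frac{101}{3}$)
$E = \frac{175}{22}$ ($E = 8 - \frac{1}{22} = \frac{175}{22} \approx 7.9545$)
$\left(u{\left(-183 \right)} - 44755\right) \left(-47708 + E\right) = \left(\frac{101}{3} - 44755\right) \left(-47708 + \frac{175}{22}\right) = \left(- \frac{134164}{3}\right) \left(- \frac{1049401}{22}\right) = \frac{70395917882}{33}$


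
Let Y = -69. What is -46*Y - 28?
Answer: 3146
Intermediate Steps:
-46*Y - 28 = -46*(-69) - 28 = 3174 - 28 = 3146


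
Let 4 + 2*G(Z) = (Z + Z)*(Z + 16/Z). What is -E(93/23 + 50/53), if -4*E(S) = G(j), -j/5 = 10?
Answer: 1257/2 ≈ 628.50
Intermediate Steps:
j = -50 (j = -5*10 = -50)
G(Z) = -2 + Z*(Z + 16/Z) (G(Z) = -2 + ((Z + Z)*(Z + 16/Z))/2 = -2 + ((2*Z)*(Z + 16/Z))/2 = -2 + (2*Z*(Z + 16/Z))/2 = -2 + Z*(Z + 16/Z))
E(S) = -1257/2 (E(S) = -(14 + (-50)**2)/4 = -(14 + 2500)/4 = -1/4*2514 = -1257/2)
-E(93/23 + 50/53) = -1*(-1257/2) = 1257/2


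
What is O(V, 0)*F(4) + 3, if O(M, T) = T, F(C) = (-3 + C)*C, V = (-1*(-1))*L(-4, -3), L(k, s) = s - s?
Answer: 3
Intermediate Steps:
L(k, s) = 0
V = 0 (V = -1*(-1)*0 = 1*0 = 0)
F(C) = C*(-3 + C)
O(V, 0)*F(4) + 3 = 0*(4*(-3 + 4)) + 3 = 0*(4*1) + 3 = 0*4 + 3 = 0 + 3 = 3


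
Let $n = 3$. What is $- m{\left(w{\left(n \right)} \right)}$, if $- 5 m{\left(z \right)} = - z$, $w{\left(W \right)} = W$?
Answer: $- \frac{3}{5} \approx -0.6$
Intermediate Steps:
$m{\left(z \right)} = \frac{z}{5}$ ($m{\left(z \right)} = - \frac{\left(-1\right) z}{5} = \frac{z}{5}$)
$- m{\left(w{\left(n \right)} \right)} = - \frac{3}{5}$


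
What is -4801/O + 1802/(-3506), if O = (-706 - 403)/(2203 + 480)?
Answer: 22579539290/1944077 ≈ 11615.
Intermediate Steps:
O = -1109/2683 ≈ -0.41334
-4801/O + 1802/(-3506) = -4801/(-1109/2683) + 1802/(-3506) = -4801*(-2683/1109) + 1802*(-1/3506) = 12881083/1109 - 901/1753 = 22579539290/1944077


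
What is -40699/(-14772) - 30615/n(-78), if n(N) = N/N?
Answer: -452204081/14772 ≈ -30612.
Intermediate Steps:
n(N) = 1
-40699/(-14772) - 30615/n(-78) = -40699/(-14772) - 30615/1 = -40699*(-1/14772) - 30615*1 = 40699/14772 - 30615 = -452204081/14772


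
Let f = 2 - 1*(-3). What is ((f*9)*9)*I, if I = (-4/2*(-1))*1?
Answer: 810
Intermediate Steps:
f = 5 (f = 2 + 3 = 5)
I = 2 (I = (-4*½*(-1))*1 = -2*(-1)*1 = 2*1 = 2)
((f*9)*9)*I = ((5*9)*9)*2 = (45*9)*2 = 405*2 = 810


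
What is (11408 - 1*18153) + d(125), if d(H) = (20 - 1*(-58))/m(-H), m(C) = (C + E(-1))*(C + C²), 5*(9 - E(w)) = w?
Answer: -2017766763/299150 ≈ -6745.0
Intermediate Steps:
E(w) = 9 - w/5
m(C) = (46/5 + C)*(C + C²) (m(C) = (C + (9 - ⅕*(-1)))*(C + C²) = (C + (9 + ⅕))*(C + C²) = (C + 46/5)*(C + C²) = (46/5 + C)*(C + C²))
d(H) = -390/(H*(46 - 51*H + 5*H²)) (d(H) = (20 - 1*(-58))/(((-H)*(46 + 5*(-H)² + 51*(-H))/5)) = (20 + 58)/(((-H)*(46 + 5*H² - 51*H)/5)) = 78/(((-H)*(46 - 51*H + 5*H²)/5)) = 78/((-H*(46 - 51*H + 5*H²)/5)) = 78*(-5/(H*(46 - 51*H + 5*H²))) = -390/(H*(46 - 51*H + 5*H²)))
(11408 - 1*18153) + d(125) = (11408 - 1*18153) - 390/(125*(46 - 51*125 + 5*125²)) = (11408 - 18153) - 390*1/125/(46 - 6375 + 5*15625) = -6745 - 390*1/125/(46 - 6375 + 78125) = -6745 - 390*1/125/71796 = -6745 - 390*1/125*1/71796 = -6745 - 13/299150 = -2017766763/299150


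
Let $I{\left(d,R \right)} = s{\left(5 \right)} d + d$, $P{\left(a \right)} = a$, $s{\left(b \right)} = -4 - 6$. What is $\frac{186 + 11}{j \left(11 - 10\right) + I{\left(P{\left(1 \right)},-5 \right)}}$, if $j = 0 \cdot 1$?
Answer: $- \frac{197}{9} \approx -21.889$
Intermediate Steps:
$j = 0$
$s{\left(b \right)} = -10$ ($s{\left(b \right)} = -4 - 6 = -10$)
$I{\left(d,R \right)} = - 9 d$ ($I{\left(d,R \right)} = - 10 d + d = - 9 d$)
$\frac{186 + 11}{j \left(11 - 10\right) + I{\left(P{\left(1 \right)},-5 \right)}} = \frac{186 + 11}{0 \left(11 - 10\right) - 9} = \frac{197}{0 \cdot 1 - 9} = \frac{197}{0 - 9} = \frac{197}{-9} = 197 \left(- \frac{1}{9}\right) = - \frac{197}{9}$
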